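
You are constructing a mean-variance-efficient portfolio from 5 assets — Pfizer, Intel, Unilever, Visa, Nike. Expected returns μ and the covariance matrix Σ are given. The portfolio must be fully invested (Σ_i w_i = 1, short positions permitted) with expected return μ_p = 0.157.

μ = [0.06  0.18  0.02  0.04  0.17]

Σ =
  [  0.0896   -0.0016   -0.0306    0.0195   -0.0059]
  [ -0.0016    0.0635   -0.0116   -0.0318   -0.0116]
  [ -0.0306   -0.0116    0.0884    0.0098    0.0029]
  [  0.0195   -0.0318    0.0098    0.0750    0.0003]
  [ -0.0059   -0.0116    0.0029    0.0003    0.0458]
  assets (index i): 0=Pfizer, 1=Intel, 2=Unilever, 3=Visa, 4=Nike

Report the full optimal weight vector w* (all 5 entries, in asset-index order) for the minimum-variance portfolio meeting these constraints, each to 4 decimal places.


0.0055  0.4187  -0.0238  0.1550  0.4446

u=Σ⁻¹μ = [0.8392  5.0967  0.7587  2.3568  5.0473]
v=Σ⁻¹𝟙 = [15.1053  36.3813  17.7934  22.3797  31.7212]
a=μᵀu=1.935234  b=𝟙ᵀu=14.098611  c=𝟙ᵀv=123.380905  D=ac−b²=40.000086
λ₁=(c·0.157−b)/D = (123.380905·0.157−14.098611)/40.000086 = 0.131804
λ₂=(a−b·0.157)/D = (1.935234−14.098611·0.157)/40.000086 = -0.006956
w* = 0.131804·u + -0.006956·v:
  w_0 = 0.131804·0.8392 + -0.006956·15.1053 = 0.0055  (Pfizer)
  w_1 = 0.131804·5.0967 + -0.006956·36.3813 = 0.4187  (Intel)
  w_2 = 0.131804·0.7587 + -0.006956·17.7934 = -0.0238  (Unilever)
  w_3 = 0.131804·2.3568 + -0.006956·22.3797 = 0.1550  (Visa)
  w_4 = 0.131804·5.0473 + -0.006956·31.7212 = 0.4446  (Nike)
Σw_i=1.0000  μᵀw=0.1570
σ²=wᵀΣw=λ₁·μ_p+λ₂ = 0.131804·0.157 + -0.006956 = 0.013737 ≈ 0.0137


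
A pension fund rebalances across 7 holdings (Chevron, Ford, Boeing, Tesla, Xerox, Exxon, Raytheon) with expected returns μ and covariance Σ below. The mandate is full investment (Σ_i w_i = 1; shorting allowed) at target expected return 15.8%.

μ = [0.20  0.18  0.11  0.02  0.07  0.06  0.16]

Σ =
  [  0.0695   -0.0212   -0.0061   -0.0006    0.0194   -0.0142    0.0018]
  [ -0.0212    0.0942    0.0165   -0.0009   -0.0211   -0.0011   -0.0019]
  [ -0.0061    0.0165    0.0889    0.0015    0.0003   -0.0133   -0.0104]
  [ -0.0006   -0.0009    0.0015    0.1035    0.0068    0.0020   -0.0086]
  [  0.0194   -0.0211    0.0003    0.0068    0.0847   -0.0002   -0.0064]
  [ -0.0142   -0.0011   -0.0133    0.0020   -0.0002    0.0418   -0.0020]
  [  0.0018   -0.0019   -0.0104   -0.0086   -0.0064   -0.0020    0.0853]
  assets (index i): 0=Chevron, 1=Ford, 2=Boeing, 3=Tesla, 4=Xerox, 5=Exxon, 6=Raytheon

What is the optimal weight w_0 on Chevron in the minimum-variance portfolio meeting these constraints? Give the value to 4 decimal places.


x=Σ⁻¹μ = [4.4100  2.8248  1.8209  0.2875  0.6680  3.6835  2.2331]
y=Σ⁻¹𝟙 = [25.6631  16.5688  17.4871  9.6134  10.5504  39.0148  16.3585]
a=μᵀx=2.221559  b=𝟙ᵀx=15.927635  c=𝟙ᵀy=135.256161  D=ac−b²=46.790022
λ₁=(c·0.158−b)/D = (135.256161·0.158−15.927635)/46.790022 = 0.116325
λ₂=(a−b·0.158)/D = (2.221559−15.927635·0.158)/46.790022 = -0.006305
w* = 0.116325·x + -0.006305·y:
  w_0 = 0.116325·4.4100 + -0.006305·25.6631 = 0.3512  (Chevron)
  w_1 = 0.116325·2.8248 + -0.006305·16.5688 = 0.2241  (Ford)
  w_2 = 0.116325·1.8209 + -0.006305·17.4871 = 0.1016  (Boeing)
  w_3 = 0.116325·0.2875 + -0.006305·9.6134 = -0.0272  (Tesla)
  w_4 = 0.116325·0.6680 + -0.006305·10.5504 = 0.0112  (Xerox)
  w_5 = 0.116325·3.6835 + -0.006305·39.0148 = 0.1825  (Exxon)
  w_6 = 0.116325·2.2331 + -0.006305·16.3585 = 0.1566  (Raytheon)
Σw_i=1.0000  μᵀw=0.1580
σ²=wᵀΣw=λ₁·μ_p+λ₂ = 0.116325·0.158 + -0.006305 = 0.012074 ≈ 0.0121

0.3512


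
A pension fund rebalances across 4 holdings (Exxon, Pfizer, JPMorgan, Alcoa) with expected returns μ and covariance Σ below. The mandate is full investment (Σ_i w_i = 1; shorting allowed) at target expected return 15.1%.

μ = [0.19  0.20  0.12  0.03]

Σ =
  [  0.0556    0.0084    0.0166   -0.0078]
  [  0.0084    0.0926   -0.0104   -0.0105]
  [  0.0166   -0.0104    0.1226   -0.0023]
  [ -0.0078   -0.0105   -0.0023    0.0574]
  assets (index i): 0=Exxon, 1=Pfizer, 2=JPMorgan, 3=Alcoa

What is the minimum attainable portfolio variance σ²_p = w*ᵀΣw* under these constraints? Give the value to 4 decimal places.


0.0201

p=Σ⁻¹μ = [3.0569  2.1230  0.7704  1.3573]
q=Σ⁻¹𝟙 = [17.0220  12.6122  7.3407  22.3359]
a=μᵀp=1.138576  b=𝟙ᵀp=7.307575  c=𝟙ᵀq=59.310816  D=ac−b²=14.129209
λ₁=(c·0.151−b)/D = (59.310816·0.151−7.307575)/14.129209 = 0.116663
λ₂=(a−b·0.151)/D = (1.138576−7.307575·0.151)/14.129209 = 0.002486
w* = 0.116663·p + 0.002486·q:
  w_0 = 0.116663·3.0569 + 0.002486·17.0220 = 0.3990  (Exxon)
  w_1 = 0.116663·2.1230 + 0.002486·12.6122 = 0.2790  (Pfizer)
  w_2 = 0.116663·0.7704 + 0.002486·7.3407 = 0.1081  (JPMorgan)
  w_3 = 0.116663·1.3573 + 0.002486·22.3359 = 0.2139  (Alcoa)
Σw_i=1.0000  μᵀw=0.1510
σ²=wᵀΣw=λ₁·μ_p+λ₂ = 0.116663·0.151 + 0.002486 = 0.020103 ≈ 0.0201


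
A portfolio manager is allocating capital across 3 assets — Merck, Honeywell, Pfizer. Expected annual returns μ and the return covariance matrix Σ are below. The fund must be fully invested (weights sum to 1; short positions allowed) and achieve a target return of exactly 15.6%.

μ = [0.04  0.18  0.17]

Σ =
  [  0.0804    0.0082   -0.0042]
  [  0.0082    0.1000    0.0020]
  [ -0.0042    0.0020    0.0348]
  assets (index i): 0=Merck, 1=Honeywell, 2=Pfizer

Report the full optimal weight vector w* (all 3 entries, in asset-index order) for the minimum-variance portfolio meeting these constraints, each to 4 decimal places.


p=Σ⁻¹μ = [0.5826  1.6550  4.8603]
q=Σ⁻¹𝟙 = [13.1478  8.3250  29.8440]
a=μᵀp=1.147452  b=𝟙ᵀp=7.097888  c=𝟙ᵀq=51.316744  D=ac−b²=8.503474
λ₁=(c·0.156−b)/D = (51.316744·0.156−7.097888)/8.503474 = 0.106724
λ₂=(a−b·0.156)/D = (1.147452−7.097888·0.156)/8.503474 = 0.004725
w* = 0.106724·p + 0.004725·q:
  w_0 = 0.106724·0.5826 + 0.004725·13.1478 = 0.1243  (Merck)
  w_1 = 0.106724·1.6550 + 0.004725·8.3250 = 0.2160  (Honeywell)
  w_2 = 0.106724·4.8603 + 0.004725·29.8440 = 0.6597  (Pfizer)
Σw_i=1.0000  μᵀw=0.1560
σ²=wᵀΣw=λ₁·μ_p+λ₂ = 0.106724·0.156 + 0.004725 = 0.021374 ≈ 0.0214

0.1243  0.2160  0.6597


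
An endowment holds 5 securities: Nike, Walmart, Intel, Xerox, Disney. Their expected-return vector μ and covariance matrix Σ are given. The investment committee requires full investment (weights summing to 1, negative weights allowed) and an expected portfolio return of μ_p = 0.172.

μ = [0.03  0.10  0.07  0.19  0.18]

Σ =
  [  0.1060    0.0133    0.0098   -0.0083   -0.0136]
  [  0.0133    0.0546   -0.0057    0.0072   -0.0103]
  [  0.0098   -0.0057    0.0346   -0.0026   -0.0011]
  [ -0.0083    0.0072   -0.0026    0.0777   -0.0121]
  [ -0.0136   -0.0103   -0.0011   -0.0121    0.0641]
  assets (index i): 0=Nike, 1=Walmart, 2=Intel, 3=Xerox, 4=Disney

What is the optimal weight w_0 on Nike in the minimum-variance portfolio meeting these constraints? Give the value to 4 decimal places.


g=Σ⁻¹μ = [0.4808  2.3294  2.6179  2.9743  3.8908]
h=Σ⁻¹𝟙 = [8.1214  22.1535  32.2788  16.5909  24.5693]
a=μᵀg=1.696086  b=𝟙ᵀg=12.293260  c=𝟙ᵀh=103.714005  D=ac−b²=24.783638
λ₁=(c·0.172−b)/D = (103.714005·0.172−12.293260)/24.783638 = 0.223758
λ₂=(a−b·0.172)/D = (1.696086−12.293260·0.172)/24.783638 = -0.016880
w* = 0.223758·g + -0.016880·h:
  w_0 = 0.223758·0.4808 + -0.016880·8.1214 = -0.0295  (Nike)
  w_1 = 0.223758·2.3294 + -0.016880·22.1535 = 0.1473  (Walmart)
  w_2 = 0.223758·2.6179 + -0.016880·32.2788 = 0.0409  (Intel)
  w_3 = 0.223758·2.9743 + -0.016880·16.5909 = 0.3855  (Xerox)
  w_4 = 0.223758·3.8908 + -0.016880·24.5693 = 0.4559  (Disney)
Σw_i=1.0000  μᵀw=0.1720
σ²=wᵀΣw=λ₁·μ_p+λ₂ = 0.223758·0.172 + -0.016880 = 0.021606 ≈ 0.0216

-0.0295


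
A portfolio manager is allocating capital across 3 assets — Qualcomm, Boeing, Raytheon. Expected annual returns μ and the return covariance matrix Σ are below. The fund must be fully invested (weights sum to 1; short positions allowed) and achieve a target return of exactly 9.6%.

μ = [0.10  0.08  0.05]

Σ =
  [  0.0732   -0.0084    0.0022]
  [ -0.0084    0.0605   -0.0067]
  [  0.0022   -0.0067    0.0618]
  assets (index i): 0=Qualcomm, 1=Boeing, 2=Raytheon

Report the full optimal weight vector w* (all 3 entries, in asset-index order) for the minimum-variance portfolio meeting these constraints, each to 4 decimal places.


u=Σ⁻¹μ = [1.5260  1.6374  0.9323]
v=Σ⁻¹𝟙 = [15.4949  20.6592  17.8694]
a=μᵀu=0.330208  b=𝟙ᵀu=4.095693  c=𝟙ᵀv=54.023460  D=ac−b²=1.064265
λ₁=(c·0.096−b)/D = (54.023460·0.096−4.095693)/1.064265 = 1.024706
λ₂=(a−b·0.096)/D = (0.330208−4.095693·0.096)/1.064265 = -0.059176
w* = 1.024706·u + -0.059176·v:
  w_0 = 1.024706·1.5260 + -0.059176·15.4949 = 0.6468  (Qualcomm)
  w_1 = 1.024706·1.6374 + -0.059176·20.6592 = 0.4554  (Boeing)
  w_2 = 1.024706·0.9323 + -0.059176·17.8694 = -0.1021  (Raytheon)
Σw_i=1.0000  μᵀw=0.0960
σ²=wᵀΣw=λ₁·μ_p+λ₂ = 1.024706·0.096 + -0.059176 = 0.039196 ≈ 0.0392

0.6468  0.4554  -0.1021


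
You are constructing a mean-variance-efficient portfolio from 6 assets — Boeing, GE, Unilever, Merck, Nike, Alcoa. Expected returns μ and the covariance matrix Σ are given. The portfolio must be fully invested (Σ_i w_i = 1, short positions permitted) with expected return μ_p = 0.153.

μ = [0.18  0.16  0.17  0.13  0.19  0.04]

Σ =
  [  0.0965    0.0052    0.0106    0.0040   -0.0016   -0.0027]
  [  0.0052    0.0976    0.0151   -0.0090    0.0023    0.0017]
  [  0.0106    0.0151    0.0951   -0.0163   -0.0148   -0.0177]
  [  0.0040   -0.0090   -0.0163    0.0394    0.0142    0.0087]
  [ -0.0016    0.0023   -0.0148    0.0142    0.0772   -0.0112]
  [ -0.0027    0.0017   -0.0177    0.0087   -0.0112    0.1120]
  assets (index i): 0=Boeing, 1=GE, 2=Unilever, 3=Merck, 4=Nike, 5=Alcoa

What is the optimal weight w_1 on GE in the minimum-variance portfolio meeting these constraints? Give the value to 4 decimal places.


u=Σ⁻¹μ = [1.4280  1.4280  2.5097  3.4943  2.3931  0.7344]
v=Σ⁻¹𝟙 = [7.4270  9.2277  16.7916  26.7131  12.7072  10.8169]
a=μᵀu=1.850516  b=𝟙ᵀu=11.987637  c=𝟙ᵀv=83.683659  D=ac−b²=11.154531
λ₁=(c·0.153−b)/D = (83.683659·0.153−11.987637)/11.154531 = 0.073151
λ₂=(a−b·0.153)/D = (1.850516−11.987637·0.153)/11.154531 = 0.001471
w* = 0.073151·u + 0.001471·v:
  w_0 = 0.073151·1.4280 + 0.001471·7.4270 = 0.1154  (Boeing)
  w_1 = 0.073151·1.4280 + 0.001471·9.2277 = 0.1180  (GE)
  w_2 = 0.073151·2.5097 + 0.001471·16.7916 = 0.2083  (Unilever)
  w_3 = 0.073151·3.4943 + 0.001471·26.7131 = 0.2949  (Merck)
  w_4 = 0.073151·2.3931 + 0.001471·12.7072 = 0.1938  (Nike)
  w_5 = 0.073151·0.7344 + 0.001471·10.8169 = 0.0696  (Alcoa)
Σw_i=1.0000  μᵀw=0.1530
σ²=wᵀΣw=λ₁·μ_p+λ₂ = 0.073151·0.153 + 0.001471 = 0.012663 ≈ 0.0127

0.1180


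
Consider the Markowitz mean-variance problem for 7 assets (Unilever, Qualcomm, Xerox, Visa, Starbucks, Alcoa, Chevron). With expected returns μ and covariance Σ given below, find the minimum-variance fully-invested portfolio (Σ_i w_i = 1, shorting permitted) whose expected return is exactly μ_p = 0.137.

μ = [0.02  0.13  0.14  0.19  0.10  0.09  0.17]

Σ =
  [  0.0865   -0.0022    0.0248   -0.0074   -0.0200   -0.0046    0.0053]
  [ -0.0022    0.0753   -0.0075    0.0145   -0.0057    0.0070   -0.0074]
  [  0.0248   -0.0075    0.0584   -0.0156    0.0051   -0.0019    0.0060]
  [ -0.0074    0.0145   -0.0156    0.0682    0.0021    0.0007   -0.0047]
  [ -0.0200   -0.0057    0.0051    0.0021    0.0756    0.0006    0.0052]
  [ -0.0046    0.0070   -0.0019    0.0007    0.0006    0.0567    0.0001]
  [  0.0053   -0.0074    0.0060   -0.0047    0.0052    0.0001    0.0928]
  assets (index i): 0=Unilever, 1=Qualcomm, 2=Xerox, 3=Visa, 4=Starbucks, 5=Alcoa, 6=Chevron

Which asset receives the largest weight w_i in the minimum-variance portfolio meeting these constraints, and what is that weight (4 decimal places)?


g=Σ⁻¹μ = [-0.2330  1.5399  3.3459  3.2840  0.9206  1.4368  1.8649]
h=Σ⁻¹𝟙 = [12.4844  12.4836  16.2145  17.1208  15.0763  17.2631  10.0137]
a=μᵀg=1.826323  b=𝟙ᵀg=12.159176  c=𝟙ᵀh=100.656435  D=ac−b²=35.985598
λ₁=(c·0.137−b)/D = (100.656435·0.137−12.159176)/35.985598 = 0.045317
λ₂=(a−b·0.137)/D = (1.826323−12.159176·0.137)/35.985598 = 0.004461
w* = 0.045317·g + 0.004461·h:
  w_0 = 0.045317·-0.2330 + 0.004461·12.4844 = 0.0451  (Unilever)
  w_1 = 0.045317·1.5399 + 0.004461·12.4836 = 0.1255  (Qualcomm)
  w_2 = 0.045317·3.3459 + 0.004461·16.2145 = 0.2240  (Xerox)
  w_3 = 0.045317·3.2840 + 0.004461·17.1208 = 0.2252  (Visa)
  w_4 = 0.045317·0.9206 + 0.004461·15.0763 = 0.1090  (Starbucks)
  w_5 = 0.045317·1.4368 + 0.004461·17.2631 = 0.1421  (Alcoa)
  w_6 = 0.045317·1.8649 + 0.004461·10.0137 = 0.1292  (Chevron)
Σw_i=1.0000  μᵀw=0.1370
σ²=wᵀΣw=λ₁·μ_p+λ₂ = 0.045317·0.137 + 0.004461 = 0.010669 ≈ 0.0107

Visa (0.2252)


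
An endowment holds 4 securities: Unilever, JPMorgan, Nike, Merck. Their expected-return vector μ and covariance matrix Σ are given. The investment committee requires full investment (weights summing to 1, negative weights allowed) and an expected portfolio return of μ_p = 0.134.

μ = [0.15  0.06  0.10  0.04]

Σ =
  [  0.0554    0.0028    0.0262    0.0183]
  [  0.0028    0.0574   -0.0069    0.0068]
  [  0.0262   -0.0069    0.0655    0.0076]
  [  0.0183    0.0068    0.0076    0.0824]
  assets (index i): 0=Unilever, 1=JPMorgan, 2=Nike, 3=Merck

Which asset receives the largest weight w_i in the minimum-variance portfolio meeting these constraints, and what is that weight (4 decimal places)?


u=Σ⁻¹μ = [2.3868  1.0366  0.7038  -0.1951]
v=Σ⁻¹𝟙 = [8.5949  17.6427  12.8071  7.5899]
a=μᵀu=0.482792  b=𝟙ᵀu=3.932108  c=𝟙ᵀv=46.634641  D=ac−b²=7.053336
λ₁=(c·0.134−b)/D = (46.634641·0.134−3.932108)/7.053336 = 0.328488
λ₂=(a−b·0.134)/D = (0.482792−3.932108·0.134)/7.053336 = -0.006254
w* = 0.328488·u + -0.006254·v:
  w_0 = 0.328488·2.3868 + -0.006254·8.5949 = 0.7303  (Unilever)
  w_1 = 0.328488·1.0366 + -0.006254·17.6427 = 0.2302  (JPMorgan)
  w_2 = 0.328488·0.7038 + -0.006254·12.8071 = 0.1511  (Nike)
  w_3 = 0.328488·-0.1951 + -0.006254·7.5899 = -0.1116  (Merck)
Σw_i=1.0000  μᵀw=0.1340
σ²=wᵀΣw=λ₁·μ_p+λ₂ = 0.328488·0.134 + -0.006254 = 0.037763 ≈ 0.0378

Unilever (0.7303)


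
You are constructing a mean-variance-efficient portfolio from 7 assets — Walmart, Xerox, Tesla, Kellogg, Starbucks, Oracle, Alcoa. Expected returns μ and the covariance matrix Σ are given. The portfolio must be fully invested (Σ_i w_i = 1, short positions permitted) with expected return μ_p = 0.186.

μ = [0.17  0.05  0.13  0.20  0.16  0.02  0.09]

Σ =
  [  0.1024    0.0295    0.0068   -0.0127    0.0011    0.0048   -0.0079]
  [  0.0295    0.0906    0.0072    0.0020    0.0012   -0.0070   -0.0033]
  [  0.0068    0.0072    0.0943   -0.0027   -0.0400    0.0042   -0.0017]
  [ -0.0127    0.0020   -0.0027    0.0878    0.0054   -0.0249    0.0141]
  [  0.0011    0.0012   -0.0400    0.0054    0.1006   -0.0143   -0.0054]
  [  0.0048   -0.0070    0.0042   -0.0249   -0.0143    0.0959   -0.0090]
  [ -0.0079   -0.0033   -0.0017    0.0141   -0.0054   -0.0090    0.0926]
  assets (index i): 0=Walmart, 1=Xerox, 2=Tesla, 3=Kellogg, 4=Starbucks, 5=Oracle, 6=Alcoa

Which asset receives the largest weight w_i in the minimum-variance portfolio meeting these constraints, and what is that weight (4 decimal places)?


x=Σ⁻¹μ = [1.8872  -0.2192  2.4083  2.6331  2.6094  1.1624  1.0335]
y=Σ⁻¹𝟙 = [7.9863  8.3140  17.3387  14.7056  19.0596  17.7265  12.6902]
a=μᵀx=1.683333  b=𝟙ᵀx=11.514701  c=𝟙ᵀy=97.820911  D=ac−b²=32.076779
λ₁=(c·0.186−b)/D = (97.820911·0.186−11.514701)/32.076779 = 0.208250
λ₂=(a−b·0.186)/D = (1.683333−11.514701·0.186)/32.076779 = -0.014291
w* = 0.208250·x + -0.014291·y:
  w_0 = 0.208250·1.8872 + -0.014291·7.9863 = 0.2789  (Walmart)
  w_1 = 0.208250·-0.2192 + -0.014291·8.3140 = -0.1645  (Xerox)
  w_2 = 0.208250·2.4083 + -0.014291·17.3387 = 0.2538  (Tesla)
  w_3 = 0.208250·2.6331 + -0.014291·14.7056 = 0.3382  (Kellogg)
  w_4 = 0.208250·2.6094 + -0.014291·19.0596 = 0.2710  (Starbucks)
  w_5 = 0.208250·1.1624 + -0.014291·17.7265 = -0.0113  (Oracle)
  w_6 = 0.208250·1.0335 + -0.014291·12.6902 = 0.0339  (Alcoa)
Σw_i=1.0000  μᵀw=0.1860
σ²=wᵀΣw=λ₁·μ_p+λ₂ = 0.208250·0.186 + -0.014291 = 0.024444 ≈ 0.0244

Kellogg (0.3382)


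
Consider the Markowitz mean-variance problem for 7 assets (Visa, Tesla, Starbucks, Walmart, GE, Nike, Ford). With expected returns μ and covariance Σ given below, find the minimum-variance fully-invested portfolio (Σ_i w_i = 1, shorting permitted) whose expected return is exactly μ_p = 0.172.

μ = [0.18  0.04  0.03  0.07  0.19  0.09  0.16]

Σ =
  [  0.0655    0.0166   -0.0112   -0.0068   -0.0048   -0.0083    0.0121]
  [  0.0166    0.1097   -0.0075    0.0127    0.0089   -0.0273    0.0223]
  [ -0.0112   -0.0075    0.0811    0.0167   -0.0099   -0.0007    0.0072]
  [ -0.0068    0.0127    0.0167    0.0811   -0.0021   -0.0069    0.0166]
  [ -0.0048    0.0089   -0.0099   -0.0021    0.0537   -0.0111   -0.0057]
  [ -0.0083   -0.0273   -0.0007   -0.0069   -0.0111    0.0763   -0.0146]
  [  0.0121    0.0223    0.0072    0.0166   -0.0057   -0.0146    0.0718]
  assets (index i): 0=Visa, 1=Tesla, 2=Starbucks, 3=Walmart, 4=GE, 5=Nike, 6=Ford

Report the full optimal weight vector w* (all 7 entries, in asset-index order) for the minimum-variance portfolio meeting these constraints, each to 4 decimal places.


p=Σ⁻¹μ = [3.3687  -0.4014  1.0330  0.8557  4.9385  2.6706  2.4190]
q=Σ⁻¹𝟙 = [20.4220  7.6317  16.5440  9.9850  29.1499  25.5858  11.6650]
a=μᵀp=2.246915  b=𝟙ᵀp=14.884104  c=𝟙ᵀq=120.983409  D=ac−b²=50.302827
λ₁=(c·0.172−b)/D = (120.983409·0.172−14.884104)/50.302827 = 0.117787
λ₂=(a−b·0.172)/D = (2.246915−14.884104·0.172)/50.302827 = -0.006225
w* = 0.117787·p + -0.006225·q:
  w_0 = 0.117787·3.3687 + -0.006225·20.4220 = 0.2697  (Visa)
  w_1 = 0.117787·-0.4014 + -0.006225·7.6317 = -0.0948  (Tesla)
  w_2 = 0.117787·1.0330 + -0.006225·16.5440 = 0.0187  (Starbucks)
  w_3 = 0.117787·0.8557 + -0.006225·9.9850 = 0.0386  (Walmart)
  w_4 = 0.117787·4.9385 + -0.006225·29.1499 = 0.4002  (GE)
  w_5 = 0.117787·2.6706 + -0.006225·25.5858 = 0.1553  (Nike)
  w_6 = 0.117787·2.4190 + -0.006225·11.6650 = 0.2123  (Ford)
Σw_i=1.0000  μᵀw=0.1720
σ²=wᵀΣw=λ₁·μ_p+λ₂ = 0.117787·0.172 + -0.006225 = 0.014034 ≈ 0.0140

0.2697  -0.0948  0.0187  0.0386  0.4002  0.1553  0.2123


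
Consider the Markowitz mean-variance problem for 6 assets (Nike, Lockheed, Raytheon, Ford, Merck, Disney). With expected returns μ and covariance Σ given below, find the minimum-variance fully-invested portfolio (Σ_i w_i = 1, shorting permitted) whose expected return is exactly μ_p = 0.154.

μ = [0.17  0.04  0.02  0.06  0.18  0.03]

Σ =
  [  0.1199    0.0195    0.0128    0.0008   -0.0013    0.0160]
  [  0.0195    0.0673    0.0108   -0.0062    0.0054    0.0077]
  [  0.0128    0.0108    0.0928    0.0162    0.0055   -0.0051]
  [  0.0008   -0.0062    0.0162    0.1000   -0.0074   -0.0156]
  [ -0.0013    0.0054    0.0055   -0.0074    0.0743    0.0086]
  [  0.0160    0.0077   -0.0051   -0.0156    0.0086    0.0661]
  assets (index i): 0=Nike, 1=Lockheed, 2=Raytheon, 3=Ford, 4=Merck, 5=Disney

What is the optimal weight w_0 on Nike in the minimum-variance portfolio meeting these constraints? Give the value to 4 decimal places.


0.2895

g=Σ⁻¹μ = [1.4659  0.0963  -0.2964  0.8197  2.5534  -0.0738]
h=Σ⁻¹𝟙 = [3.8463  11.1726  6.8422  12.7481  11.7524  14.9035]
a=μᵀg=0.753701  b=𝟙ᵀg=4.565050  c=𝟙ᵀh=61.265212  D=ac−b²=25.335980
λ₁=(c·0.154−b)/D = (61.265212·0.154−4.565050)/25.335980 = 0.192209
λ₂=(a−b·0.154)/D = (0.753701−4.565050·0.154)/25.335980 = 0.002000
w* = 0.192209·g + 0.002000·h:
  w_0 = 0.192209·1.4659 + 0.002000·3.8463 = 0.2895  (Nike)
  w_1 = 0.192209·0.0963 + 0.002000·11.1726 = 0.0409  (Lockheed)
  w_2 = 0.192209·-0.2964 + 0.002000·6.8422 = -0.0433  (Raytheon)
  w_3 = 0.192209·0.8197 + 0.002000·12.7481 = 0.1831  (Ford)
  w_4 = 0.192209·2.5534 + 0.002000·11.7524 = 0.5143  (Merck)
  w_5 = 0.192209·-0.0738 + 0.002000·14.9035 = 0.0156  (Disney)
Σw_i=1.0000  μᵀw=0.1540
σ²=wᵀΣw=λ₁·μ_p+λ₂ = 0.192209·0.154 + 0.002000 = 0.031601 ≈ 0.0316


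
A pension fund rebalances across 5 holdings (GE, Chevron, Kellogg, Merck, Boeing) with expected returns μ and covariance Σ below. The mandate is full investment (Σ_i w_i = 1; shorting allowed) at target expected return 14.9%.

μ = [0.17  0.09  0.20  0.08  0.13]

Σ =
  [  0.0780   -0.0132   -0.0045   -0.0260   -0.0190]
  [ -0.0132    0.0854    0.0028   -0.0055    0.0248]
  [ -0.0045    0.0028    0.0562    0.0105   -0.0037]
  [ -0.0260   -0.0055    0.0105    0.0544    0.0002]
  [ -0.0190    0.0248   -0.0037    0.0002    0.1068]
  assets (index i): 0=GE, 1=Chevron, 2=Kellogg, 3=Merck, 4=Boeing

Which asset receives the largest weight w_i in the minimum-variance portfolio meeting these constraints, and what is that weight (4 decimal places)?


GE (0.3026)

u=Σ⁻¹μ = [3.9486  1.2267  3.4022  2.8187  1.7474]
v=Σ⁻¹𝟙 = [29.2580  14.3663  14.3979  30.9965  11.6731]
a=μᵀu=1.914765  b=𝟙ᵀu=13.143635  c=𝟙ᵀv=100.691816  D=ac−b²=20.045998
λ₁=(c·0.149−b)/D = (100.691816·0.149−13.143635)/20.045998 = 0.092759
λ₂=(a−b·0.149)/D = (1.914765−13.143635·0.149)/20.045998 = -0.002177
w* = 0.092759·u + -0.002177·v:
  w_0 = 0.092759·3.9486 + -0.002177·29.2580 = 0.3026  (GE)
  w_1 = 0.092759·1.2267 + -0.002177·14.3663 = 0.0825  (Chevron)
  w_2 = 0.092759·3.4022 + -0.002177·14.3979 = 0.2842  (Kellogg)
  w_3 = 0.092759·2.8187 + -0.002177·30.9965 = 0.1940  (Merck)
  w_4 = 0.092759·1.7474 + -0.002177·11.6731 = 0.1367  (Boeing)
Σw_i=1.0000  μᵀw=0.1490
σ²=wᵀΣw=λ₁·μ_p+λ₂ = 0.092759·0.149 + -0.002177 = 0.011644 ≈ 0.0116


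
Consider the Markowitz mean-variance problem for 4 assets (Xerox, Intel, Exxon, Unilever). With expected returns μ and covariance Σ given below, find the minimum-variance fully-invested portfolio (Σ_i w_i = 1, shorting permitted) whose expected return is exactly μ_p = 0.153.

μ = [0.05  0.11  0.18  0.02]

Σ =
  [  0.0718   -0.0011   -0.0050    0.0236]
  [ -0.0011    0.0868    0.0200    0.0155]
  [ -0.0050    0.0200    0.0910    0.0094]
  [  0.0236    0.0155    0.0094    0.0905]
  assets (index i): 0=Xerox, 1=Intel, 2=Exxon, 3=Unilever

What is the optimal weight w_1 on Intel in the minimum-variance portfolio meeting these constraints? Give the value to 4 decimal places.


0.2798

u=Σ⁻¹μ = [0.9662  0.9171  1.8690  -0.3822]
v=Σ⁻¹𝟙 = [12.9879  8.6167  9.2692  5.2243]
a=μᵀu=0.477974  b=𝟙ᵀu=3.370171  c=𝟙ᵀv=36.098049  D=ac−b²=5.895866
λ₁=(c·0.153−b)/D = (36.098049·0.153−3.370171)/5.895866 = 0.365142
λ₂=(a−b·0.153)/D = (0.477974−3.370171·0.153)/5.895866 = -0.006388
w* = 0.365142·u + -0.006388·v:
  w_0 = 0.365142·0.9662 + -0.006388·12.9879 = 0.2698  (Xerox)
  w_1 = 0.365142·0.9171 + -0.006388·8.6167 = 0.2798  (Intel)
  w_2 = 0.365142·1.8690 + -0.006388·9.2692 = 0.6232  (Exxon)
  w_3 = 0.365142·-0.3822 + -0.006388·5.2243 = -0.1729  (Unilever)
Σw_i=1.0000  μᵀw=0.1530
σ²=wᵀΣw=λ₁·μ_p+λ₂ = 0.365142·0.153 + -0.006388 = 0.049479 ≈ 0.0495


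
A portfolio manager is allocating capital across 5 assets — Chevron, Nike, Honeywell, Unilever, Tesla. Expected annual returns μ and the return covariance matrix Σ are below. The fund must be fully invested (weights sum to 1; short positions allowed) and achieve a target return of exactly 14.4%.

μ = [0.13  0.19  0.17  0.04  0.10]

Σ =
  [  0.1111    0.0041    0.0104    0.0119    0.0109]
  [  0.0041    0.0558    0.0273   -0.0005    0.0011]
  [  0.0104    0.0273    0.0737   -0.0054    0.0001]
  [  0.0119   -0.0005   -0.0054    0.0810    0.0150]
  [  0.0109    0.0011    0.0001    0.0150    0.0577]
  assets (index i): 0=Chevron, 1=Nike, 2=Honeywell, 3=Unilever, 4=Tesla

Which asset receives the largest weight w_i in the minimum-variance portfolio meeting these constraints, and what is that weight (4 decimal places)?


u=Σ⁻¹μ = [0.7909  2.7351  1.1946  0.2006  1.4773]
v=Σ⁻¹𝟙 = [5.3391  13.1174  8.6495  9.7129  13.5323]
a=μᵀu=0.981331  b=𝟙ᵀu=6.398549  c=𝟙ᵀv=50.351218  D=ac−b²=8.469791
λ₁=(c·0.144−b)/D = (50.351218·0.144−6.398549)/8.469791 = 0.100596
λ₂=(a−b·0.144)/D = (0.981331−6.398549·0.144)/8.469791 = 0.007077
w* = 0.100596·u + 0.007077·v:
  w_0 = 0.100596·0.7909 + 0.007077·5.3391 = 0.1173  (Chevron)
  w_1 = 0.100596·2.7351 + 0.007077·13.1174 = 0.3680  (Nike)
  w_2 = 0.100596·1.1946 + 0.007077·8.6495 = 0.1814  (Honeywell)
  w_3 = 0.100596·0.2006 + 0.007077·9.7129 = 0.0889  (Unilever)
  w_4 = 0.100596·1.4773 + 0.007077·13.5323 = 0.2444  (Tesla)
Σw_i=1.0000  μᵀw=0.1440
σ²=wᵀΣw=λ₁·μ_p+λ₂ = 0.100596·0.144 + 0.007077 = 0.021563 ≈ 0.0216

Nike (0.3680)


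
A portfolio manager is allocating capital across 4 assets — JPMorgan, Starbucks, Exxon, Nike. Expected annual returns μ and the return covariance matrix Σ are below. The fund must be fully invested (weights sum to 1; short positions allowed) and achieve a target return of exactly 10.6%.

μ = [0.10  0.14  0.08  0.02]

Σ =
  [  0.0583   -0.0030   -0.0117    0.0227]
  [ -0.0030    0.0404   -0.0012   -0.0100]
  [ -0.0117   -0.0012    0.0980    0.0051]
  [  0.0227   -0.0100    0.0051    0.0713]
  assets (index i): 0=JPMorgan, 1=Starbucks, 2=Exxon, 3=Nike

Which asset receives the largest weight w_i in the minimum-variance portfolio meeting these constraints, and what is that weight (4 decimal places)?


Starbucks (0.4599)

x=Σ⁻¹μ = [2.1099  3.6658  1.1109  0.0434]
y=Σ⁻¹𝟙 = [16.3412  29.3099  11.8851  12.0833]
a=μᵀx=0.813937  b=𝟙ᵀx=6.929980  c=𝟙ᵀy=69.619502  D=ac−b²=8.641243
λ₁=(c·0.106−b)/D = (69.619502·0.106−6.929980)/8.641243 = 0.052040
λ₂=(a−b·0.106)/D = (0.813937−6.929980·0.106)/8.641243 = 0.009184
w* = 0.052040·x + 0.009184·y:
  w_0 = 0.052040·2.1099 + 0.009184·16.3412 = 0.2599  (JPMorgan)
  w_1 = 0.052040·3.6658 + 0.009184·29.3099 = 0.4599  (Starbucks)
  w_2 = 0.052040·1.1109 + 0.009184·11.8851 = 0.1670  (Exxon)
  w_3 = 0.052040·0.0434 + 0.009184·12.0833 = 0.1132  (Nike)
Σw_i=1.0000  μᵀw=0.1060
σ²=wᵀΣw=λ₁·μ_p+λ₂ = 0.052040·0.106 + 0.009184 = 0.014700 ≈ 0.0147


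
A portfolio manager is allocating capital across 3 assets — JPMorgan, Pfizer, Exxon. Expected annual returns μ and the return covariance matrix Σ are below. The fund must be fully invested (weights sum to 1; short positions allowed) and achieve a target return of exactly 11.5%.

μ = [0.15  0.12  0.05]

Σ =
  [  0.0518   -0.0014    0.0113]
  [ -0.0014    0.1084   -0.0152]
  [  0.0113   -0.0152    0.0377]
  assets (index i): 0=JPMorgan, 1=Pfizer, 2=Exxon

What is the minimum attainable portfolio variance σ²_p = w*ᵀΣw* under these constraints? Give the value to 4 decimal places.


0.0218

p=Σ⁻¹μ = [2.7049  1.2870  1.0344]
q=Σ⁻¹𝟙 = [13.5974  13.3006  27.8122]
a=μᵀp=0.611892  b=𝟙ᵀp=5.026280  c=𝟙ᵀq=54.710085  D=ac−b²=8.213161
λ₁=(c·0.115−b)/D = (54.710085·0.115−5.026280)/8.213161 = 0.154067
λ₂=(a−b·0.115)/D = (0.611892−5.026280·0.115)/8.213161 = 0.004124
w* = 0.154067·p + 0.004124·q:
  w_0 = 0.154067·2.7049 + 0.004124·13.5974 = 0.4728  (JPMorgan)
  w_1 = 0.154067·1.2870 + 0.004124·13.3006 = 0.2531  (Pfizer)
  w_2 = 0.154067·1.0344 + 0.004124·27.8122 = 0.2741  (Exxon)
Σw_i=1.0000  μᵀw=0.1150
σ²=wᵀΣw=λ₁·μ_p+λ₂ = 0.154067·0.115 + 0.004124 = 0.021842 ≈ 0.0218


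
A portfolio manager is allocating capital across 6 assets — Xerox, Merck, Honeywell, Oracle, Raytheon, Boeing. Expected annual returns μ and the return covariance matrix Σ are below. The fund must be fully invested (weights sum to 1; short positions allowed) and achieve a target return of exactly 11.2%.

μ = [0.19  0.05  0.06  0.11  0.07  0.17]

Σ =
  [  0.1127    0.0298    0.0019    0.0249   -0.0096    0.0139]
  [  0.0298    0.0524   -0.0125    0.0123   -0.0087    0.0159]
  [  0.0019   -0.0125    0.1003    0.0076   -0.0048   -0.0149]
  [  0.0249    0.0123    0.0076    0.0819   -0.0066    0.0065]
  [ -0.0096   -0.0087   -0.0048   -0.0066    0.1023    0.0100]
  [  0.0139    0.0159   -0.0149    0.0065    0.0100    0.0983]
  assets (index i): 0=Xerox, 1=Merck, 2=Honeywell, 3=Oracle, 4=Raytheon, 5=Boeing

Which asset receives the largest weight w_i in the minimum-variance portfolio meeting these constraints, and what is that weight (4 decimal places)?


g=Σ⁻¹μ = [1.4227  -0.2140  0.7484  0.8097  0.7356  1.5479]
h=Σ⁻¹𝟙 = [1.9975  19.1288  13.3441  7.9001  12.0339  7.0725]
a=μᵀg=0.708220  b=𝟙ᵀg=5.050307  c=𝟙ᵀh=61.476804  D=ac−b²=18.033512
λ₁=(c·0.112−b)/D = (61.476804·0.112−5.050307)/18.033512 = 0.101760
λ₂=(a−b·0.112)/D = (0.708220−5.050307·0.112)/18.033512 = 0.007907
w* = 0.101760·g + 0.007907·h:
  w_0 = 0.101760·1.4227 + 0.007907·1.9975 = 0.1606  (Xerox)
  w_1 = 0.101760·-0.2140 + 0.007907·19.1288 = 0.1295  (Merck)
  w_2 = 0.101760·0.7484 + 0.007907·13.3441 = 0.1817  (Honeywell)
  w_3 = 0.101760·0.8097 + 0.007907·7.9001 = 0.1449  (Oracle)
  w_4 = 0.101760·0.7356 + 0.007907·12.0339 = 0.1700  (Raytheon)
  w_5 = 0.101760·1.5479 + 0.007907·7.0725 = 0.2134  (Boeing)
Σw_i=1.0000  μᵀw=0.1120
σ²=wᵀΣw=λ₁·μ_p+λ₂ = 0.101760·0.112 + 0.007907 = 0.019304 ≈ 0.0193

Boeing (0.2134)


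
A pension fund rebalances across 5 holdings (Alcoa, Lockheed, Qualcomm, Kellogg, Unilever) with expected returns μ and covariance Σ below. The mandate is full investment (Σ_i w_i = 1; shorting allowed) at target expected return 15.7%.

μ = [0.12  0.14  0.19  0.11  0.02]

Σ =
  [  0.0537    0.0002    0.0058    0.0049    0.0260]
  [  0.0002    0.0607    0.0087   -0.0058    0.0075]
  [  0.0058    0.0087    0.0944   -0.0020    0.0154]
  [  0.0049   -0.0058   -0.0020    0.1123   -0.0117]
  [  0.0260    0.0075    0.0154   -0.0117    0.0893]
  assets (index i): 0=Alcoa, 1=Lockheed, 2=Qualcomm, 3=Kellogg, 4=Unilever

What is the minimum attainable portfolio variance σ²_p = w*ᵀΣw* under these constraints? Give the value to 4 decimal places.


0.0240

u=Σ⁻¹μ = [2.3504  2.2311  1.8194  0.9372  -0.8387]
v=Σ⁻¹𝟙 = [14.0495  15.5695  7.5598  9.8331  5.7847]
a=μᵀu=1.026397  b=𝟙ᵀu=6.499354  c=𝟙ᵀv=52.796490  D=ac−b²=11.948575
λ₁=(c·0.157−b)/D = (52.796490·0.157−6.499354)/11.948575 = 0.149783
λ₂=(a−b·0.157)/D = (1.026397−6.499354·0.157)/11.948575 = 0.000502
w* = 0.149783·u + 0.000502·v:
  w_0 = 0.149783·2.3504 + 0.000502·14.0495 = 0.3591  (Alcoa)
  w_1 = 0.149783·2.2311 + 0.000502·15.5695 = 0.3420  (Lockheed)
  w_2 = 0.149783·1.8194 + 0.000502·7.5598 = 0.2763  (Qualcomm)
  w_3 = 0.149783·0.9372 + 0.000502·9.8331 = 0.1453  (Kellogg)
  w_4 = 0.149783·-0.8387 + 0.000502·5.7847 = -0.1227  (Unilever)
Σw_i=1.0000  μᵀw=0.1570
σ²=wᵀΣw=λ₁·μ_p+λ₂ = 0.149783·0.157 + 0.000502 = 0.024018 ≈ 0.0240


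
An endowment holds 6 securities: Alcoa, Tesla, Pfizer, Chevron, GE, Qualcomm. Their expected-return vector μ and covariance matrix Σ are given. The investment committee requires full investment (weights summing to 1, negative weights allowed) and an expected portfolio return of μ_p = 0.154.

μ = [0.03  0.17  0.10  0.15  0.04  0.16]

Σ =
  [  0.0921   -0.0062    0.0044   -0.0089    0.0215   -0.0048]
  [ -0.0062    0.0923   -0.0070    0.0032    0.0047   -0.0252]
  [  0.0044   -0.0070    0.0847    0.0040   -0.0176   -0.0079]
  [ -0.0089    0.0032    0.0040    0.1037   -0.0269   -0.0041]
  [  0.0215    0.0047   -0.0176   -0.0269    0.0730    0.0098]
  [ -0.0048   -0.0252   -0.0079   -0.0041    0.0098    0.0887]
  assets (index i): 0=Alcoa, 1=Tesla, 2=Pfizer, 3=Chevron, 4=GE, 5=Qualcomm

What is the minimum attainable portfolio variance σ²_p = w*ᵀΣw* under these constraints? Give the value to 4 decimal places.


0.0191

u=Σ⁻¹μ = [0.5153  2.6453  1.7332  1.6829  0.8993  2.7161]
v=Σ⁻¹𝟙 = [9.3790  15.9204  17.0564  14.3905  17.0979  16.5998]
a=μᵀu=1.361445  b=𝟙ᵀu=10.191919  c=𝟙ᵀv=90.443865  D=ac−b²=19.259167
λ₁=(c·0.154−b)/D = (90.443865·0.154−10.191919)/19.259167 = 0.194008
λ₂=(a−b·0.154)/D = (1.361445−10.191919·0.154)/19.259167 = -0.010806
w* = 0.194008·u + -0.010806·v:
  w_0 = 0.194008·0.5153 + -0.010806·9.3790 = -0.0014  (Alcoa)
  w_1 = 0.194008·2.6453 + -0.010806·15.9204 = 0.3412  (Tesla)
  w_2 = 0.194008·1.7332 + -0.010806·17.0564 = 0.1519  (Pfizer)
  w_3 = 0.194008·1.6829 + -0.010806·14.3905 = 0.1710  (Chevron)
  w_4 = 0.194008·0.8993 + -0.010806·17.0979 = -0.0103  (GE)
  w_5 = 0.194008·2.7161 + -0.010806·16.5998 = 0.3476  (Qualcomm)
Σw_i=1.0000  μᵀw=0.1540
σ²=wᵀΣw=λ₁·μ_p+λ₂ = 0.194008·0.154 + -0.010806 = 0.019071 ≈ 0.0191


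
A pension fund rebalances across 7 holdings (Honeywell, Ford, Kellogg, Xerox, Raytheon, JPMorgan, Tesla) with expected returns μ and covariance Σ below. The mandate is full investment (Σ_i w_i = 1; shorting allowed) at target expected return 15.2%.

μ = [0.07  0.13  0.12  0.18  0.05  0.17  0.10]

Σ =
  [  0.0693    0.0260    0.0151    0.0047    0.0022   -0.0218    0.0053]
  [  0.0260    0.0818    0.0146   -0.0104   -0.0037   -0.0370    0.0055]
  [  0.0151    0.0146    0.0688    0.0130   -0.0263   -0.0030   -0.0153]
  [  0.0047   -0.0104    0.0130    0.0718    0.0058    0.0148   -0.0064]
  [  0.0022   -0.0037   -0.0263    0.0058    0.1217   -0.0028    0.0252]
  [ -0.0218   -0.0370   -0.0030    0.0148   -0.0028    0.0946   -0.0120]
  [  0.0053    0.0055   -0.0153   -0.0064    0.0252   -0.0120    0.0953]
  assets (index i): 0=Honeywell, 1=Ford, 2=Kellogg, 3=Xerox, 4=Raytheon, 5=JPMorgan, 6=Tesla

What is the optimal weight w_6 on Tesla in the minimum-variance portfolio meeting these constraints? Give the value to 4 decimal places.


0.1295

g=Σ⁻¹μ = [0.3228  2.7359  1.2998  2.1572  0.4268  2.8446  1.4723]
h=Σ⁻¹𝟙 = [9.6066  16.4805  14.2086  9.3197  9.1428  20.0181  12.0178]
a=μᵀg=1.574695  b=𝟙ᵀg=11.259502  c=𝟙ᵀh=90.794123  D=ac−b²=16.196678
λ₁=(c·0.152−b)/D = (90.794123·0.152−11.259502)/16.196678 = 0.156897
λ₂=(a−b·0.152)/D = (1.574695−11.259502·0.152)/16.196678 = -0.008443
w* = 0.156897·g + -0.008443·h:
  w_0 = 0.156897·0.3228 + -0.008443·9.6066 = -0.0305  (Honeywell)
  w_1 = 0.156897·2.7359 + -0.008443·16.4805 = 0.2901  (Ford)
  w_2 = 0.156897·1.2998 + -0.008443·14.2086 = 0.0840  (Kellogg)
  w_3 = 0.156897·2.1572 + -0.008443·9.3197 = 0.2598  (Xerox)
  w_4 = 0.156897·0.4268 + -0.008443·9.1428 = -0.0102  (Raytheon)
  w_5 = 0.156897·2.8446 + -0.008443·20.0181 = 0.2773  (JPMorgan)
  w_6 = 0.156897·1.4723 + -0.008443·12.0178 = 0.1295  (Tesla)
Σw_i=1.0000  μᵀw=0.1520
σ²=wᵀΣw=λ₁·μ_p+λ₂ = 0.156897·0.152 + -0.008443 = 0.015405 ≈ 0.0154


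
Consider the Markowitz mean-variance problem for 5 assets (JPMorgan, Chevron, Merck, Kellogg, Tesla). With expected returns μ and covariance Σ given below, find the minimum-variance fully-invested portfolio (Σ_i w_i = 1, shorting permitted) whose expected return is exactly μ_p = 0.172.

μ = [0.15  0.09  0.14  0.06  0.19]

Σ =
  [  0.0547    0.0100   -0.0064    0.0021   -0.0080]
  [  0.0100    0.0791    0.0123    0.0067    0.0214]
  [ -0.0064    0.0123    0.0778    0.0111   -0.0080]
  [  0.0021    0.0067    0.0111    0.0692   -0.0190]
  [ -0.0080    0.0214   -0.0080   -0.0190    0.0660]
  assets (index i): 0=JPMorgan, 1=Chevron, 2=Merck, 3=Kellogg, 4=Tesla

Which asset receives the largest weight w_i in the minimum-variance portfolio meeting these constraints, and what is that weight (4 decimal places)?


Tesla (0.4776)

x=Σ⁻¹μ = [3.8268  -1.0925  2.5077  1.6862  4.4863]
y=Σ⁻¹𝟙 = [23.2298  -1.0537  14.9150  18.4361  25.4242]
a=μᵀx=1.780336  b=𝟙ᵀx=11.414489  c=𝟙ᵀy=80.951328  D=ac−b²=13.830033
λ₁=(c·0.172−b)/D = (80.951328·0.172−11.414489)/13.830033 = 0.181427
λ₂=(a−b·0.172)/D = (1.780336−11.414489·0.172)/13.830033 = -0.013229
w* = 0.181427·x + -0.013229·y:
  w_0 = 0.181427·3.8268 + -0.013229·23.2298 = 0.3870  (JPMorgan)
  w_1 = 0.181427·-1.0925 + -0.013229·-1.0537 = -0.1843  (Chevron)
  w_2 = 0.181427·2.5077 + -0.013229·14.9150 = 0.2577  (Merck)
  w_3 = 0.181427·1.6862 + -0.013229·18.4361 = 0.0620  (Kellogg)
  w_4 = 0.181427·4.4863 + -0.013229·25.4242 = 0.4776  (Tesla)
Σw_i=1.0000  μᵀw=0.1720
σ²=wᵀΣw=λ₁·μ_p+λ₂ = 0.181427·0.172 + -0.013229 = 0.017977 ≈ 0.0180


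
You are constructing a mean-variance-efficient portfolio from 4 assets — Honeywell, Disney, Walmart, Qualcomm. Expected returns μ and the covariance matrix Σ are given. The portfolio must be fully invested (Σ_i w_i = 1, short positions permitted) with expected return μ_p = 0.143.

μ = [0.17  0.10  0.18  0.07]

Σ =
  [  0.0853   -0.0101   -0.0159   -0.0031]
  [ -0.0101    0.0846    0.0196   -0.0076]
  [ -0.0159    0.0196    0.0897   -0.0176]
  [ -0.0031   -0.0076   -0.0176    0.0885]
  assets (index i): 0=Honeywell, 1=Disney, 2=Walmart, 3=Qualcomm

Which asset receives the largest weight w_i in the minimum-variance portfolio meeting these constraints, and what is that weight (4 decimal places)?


g=Σ⁻¹μ = [2.6431  1.0425  2.5373  1.4777]
h=Σ⁻¹𝟙 = [16.4131  11.8220  14.5721  15.7875]
a=μᵀg=1.113726  b=𝟙ᵀg=7.700543  c=𝟙ᵀh=58.594818  D=ac−b²=5.960197
λ₁=(c·0.143−b)/D = (58.594818·0.143−7.700543)/5.960197 = 0.113841
λ₂=(a−b·0.143)/D = (1.113726−7.700543·0.143)/5.960197 = 0.002105
w* = 0.113841·g + 0.002105·h:
  w_0 = 0.113841·2.6431 + 0.002105·16.4131 = 0.3354  (Honeywell)
  w_1 = 0.113841·1.0425 + 0.002105·11.8220 = 0.1436  (Disney)
  w_2 = 0.113841·2.5373 + 0.002105·14.5721 = 0.3195  (Walmart)
  w_3 = 0.113841·1.4777 + 0.002105·15.7875 = 0.2015  (Qualcomm)
Σw_i=1.0000  μᵀw=0.1430
σ²=wᵀΣw=λ₁·μ_p+λ₂ = 0.113841·0.143 + 0.002105 = 0.018385 ≈ 0.0184

Honeywell (0.3354)


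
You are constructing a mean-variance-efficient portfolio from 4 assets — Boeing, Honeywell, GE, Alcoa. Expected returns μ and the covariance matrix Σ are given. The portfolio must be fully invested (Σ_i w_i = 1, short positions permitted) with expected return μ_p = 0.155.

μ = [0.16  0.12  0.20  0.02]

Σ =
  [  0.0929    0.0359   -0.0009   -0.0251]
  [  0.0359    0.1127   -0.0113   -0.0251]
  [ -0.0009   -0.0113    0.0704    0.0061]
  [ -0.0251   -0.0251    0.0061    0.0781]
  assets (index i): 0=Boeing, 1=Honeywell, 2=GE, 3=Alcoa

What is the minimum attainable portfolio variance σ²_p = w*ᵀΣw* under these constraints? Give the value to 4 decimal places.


0.0243

x=Σ⁻¹μ = [1.5798  1.0518  2.9544  0.8711]
y=Σ⁻¹𝟙 = [11.8649  10.7616  14.4418  18.9479]
a=μᵀx=0.987293  b=𝟙ᵀx=6.457093  c=𝟙ᵀy=56.016195  D=ac−b²=13.610333
λ₁=(c·0.155−b)/D = (56.016195·0.155−6.457093)/13.610333 = 0.163509
λ₂=(a−b·0.155)/D = (0.987293−6.457093·0.155)/13.610333 = -0.000996
w* = 0.163509·x + -0.000996·y:
  w_0 = 0.163509·1.5798 + -0.000996·11.8649 = 0.2465  (Boeing)
  w_1 = 0.163509·1.0518 + -0.000996·10.7616 = 0.1613  (Honeywell)
  w_2 = 0.163509·2.9544 + -0.000996·14.4418 = 0.4687  (GE)
  w_3 = 0.163509·0.8711 + -0.000996·18.9479 = 0.1236  (Alcoa)
Σw_i=1.0000  μᵀw=0.1550
σ²=wᵀΣw=λ₁·μ_p+λ₂ = 0.163509·0.155 + -0.000996 = 0.024348 ≈ 0.0243


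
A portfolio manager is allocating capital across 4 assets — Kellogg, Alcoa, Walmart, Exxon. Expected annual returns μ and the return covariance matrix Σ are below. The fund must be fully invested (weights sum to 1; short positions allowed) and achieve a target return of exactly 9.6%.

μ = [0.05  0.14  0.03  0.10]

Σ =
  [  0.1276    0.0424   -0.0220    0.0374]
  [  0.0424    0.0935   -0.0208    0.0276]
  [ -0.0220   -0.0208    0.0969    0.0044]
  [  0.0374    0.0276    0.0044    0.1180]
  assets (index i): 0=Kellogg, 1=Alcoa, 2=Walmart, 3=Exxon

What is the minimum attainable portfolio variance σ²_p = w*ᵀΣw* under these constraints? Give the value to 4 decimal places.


0.0351

p=Σ⁻¹μ = [-0.1763  1.5531  0.5794  0.5185]
q=Σ⁻¹𝟙 = [5.7448  9.9898  13.5955  3.8102]
a=μᵀp=0.277851  b=𝟙ᵀp=2.474700  c=𝟙ᵀq=33.140336  D=ac−b²=3.083938
λ₁=(c·0.096−b)/D = (33.140336·0.096−2.474700)/3.083938 = 0.229178
λ₂=(a−b·0.096)/D = (0.277851−2.474700·0.096)/3.083938 = 0.013061
w* = 0.229178·p + 0.013061·q:
  w_0 = 0.229178·-0.1763 + 0.013061·5.7448 = 0.0346  (Kellogg)
  w_1 = 0.229178·1.5531 + 0.013061·9.9898 = 0.4864  (Alcoa)
  w_2 = 0.229178·0.5794 + 0.013061·13.5955 = 0.3104  (Walmart)
  w_3 = 0.229178·0.5185 + 0.013061·3.8102 = 0.1686  (Exxon)
Σw_i=1.0000  μᵀw=0.0960
σ²=wᵀΣw=λ₁·μ_p+λ₂ = 0.229178·0.096 + 0.013061 = 0.035062 ≈ 0.0351
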